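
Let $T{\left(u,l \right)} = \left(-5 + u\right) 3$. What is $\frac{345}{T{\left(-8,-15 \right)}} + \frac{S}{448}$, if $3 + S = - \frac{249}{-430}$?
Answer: $- \frac{22167133}{2504320} \approx -8.8516$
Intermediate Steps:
$T{\left(u,l \right)} = -15 + 3 u$
$S = - \frac{1041}{430}$ ($S = -3 - \frac{249}{-430} = -3 - - \frac{249}{430} = -3 + \frac{249}{430} = - \frac{1041}{430} \approx -2.4209$)
$\frac{345}{T{\left(-8,-15 \right)}} + \frac{S}{448} = \frac{345}{-15 + 3 \left(-8\right)} - \frac{1041}{430 \cdot 448} = \frac{345}{-15 - 24} - \frac{1041}{192640} = \frac{345}{-39} - \frac{1041}{192640} = 345 \left(- \frac{1}{39}\right) - \frac{1041}{192640} = - \frac{115}{13} - \frac{1041}{192640} = - \frac{22167133}{2504320}$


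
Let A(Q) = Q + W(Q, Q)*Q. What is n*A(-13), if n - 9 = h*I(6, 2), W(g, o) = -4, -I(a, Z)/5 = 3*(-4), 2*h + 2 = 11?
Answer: 10881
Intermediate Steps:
h = 9/2 (h = -1 + (½)*11 = -1 + 11/2 = 9/2 ≈ 4.5000)
I(a, Z) = 60 (I(a, Z) = -15*(-4) = -5*(-12) = 60)
n = 279 (n = 9 + (9/2)*60 = 9 + 270 = 279)
A(Q) = -3*Q (A(Q) = Q - 4*Q = -3*Q)
n*A(-13) = 279*(-3*(-13)) = 279*39 = 10881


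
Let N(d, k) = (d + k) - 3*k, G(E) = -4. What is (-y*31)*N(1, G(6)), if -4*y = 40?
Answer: 2790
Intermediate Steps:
y = -10 (y = -¼*40 = -10)
N(d, k) = d - 2*k
(-y*31)*N(1, G(6)) = (-1*(-10)*31)*(1 - 2*(-4)) = (10*31)*(1 + 8) = 310*9 = 2790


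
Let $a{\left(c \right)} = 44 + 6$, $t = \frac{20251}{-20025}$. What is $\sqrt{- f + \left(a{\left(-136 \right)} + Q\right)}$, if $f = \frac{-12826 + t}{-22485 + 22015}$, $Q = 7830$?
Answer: $\frac{\sqrt{3091560308211170}}{627450} \approx 88.615$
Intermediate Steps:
$t = - \frac{20251}{20025}$ ($t = 20251 \left(- \frac{1}{20025}\right) = - \frac{20251}{20025} \approx -1.0113$)
$a{\left(c \right)} = 50$
$f = \frac{256860901}{9411750}$ ($f = \frac{-12826 - \frac{20251}{20025}}{-22485 + 22015} = - \frac{256860901}{20025 \left(-470\right)} = \left(- \frac{256860901}{20025}\right) \left(- \frac{1}{470}\right) = \frac{256860901}{9411750} \approx 27.292$)
$\sqrt{- f + \left(a{\left(-136 \right)} + Q\right)} = \sqrt{\left(-1\right) \frac{256860901}{9411750} + \left(50 + 7830\right)} = \sqrt{- \frac{256860901}{9411750} + 7880} = \sqrt{\frac{73907729099}{9411750}} = \frac{\sqrt{3091560308211170}}{627450}$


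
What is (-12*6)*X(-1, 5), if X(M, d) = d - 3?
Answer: -144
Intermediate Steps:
X(M, d) = -3 + d
(-12*6)*X(-1, 5) = (-12*6)*(-3 + 5) = -72*2 = -144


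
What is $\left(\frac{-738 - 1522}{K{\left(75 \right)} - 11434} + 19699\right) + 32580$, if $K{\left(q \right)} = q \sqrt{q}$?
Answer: $\frac{6812736593039}{130314481} + \frac{847500 \sqrt{3}}{130314481} \approx 52279.0$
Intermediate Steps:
$K{\left(q \right)} = q^{\frac{3}{2}}$
$\left(\frac{-738 - 1522}{K{\left(75 \right)} - 11434} + 19699\right) + 32580 = \left(\frac{-738 - 1522}{75^{\frac{3}{2}} - 11434} + 19699\right) + 32580 = \left(- \frac{2260}{375 \sqrt{3} - 11434} + 19699\right) + 32580 = \left(- \frac{2260}{-11434 + 375 \sqrt{3}} + 19699\right) + 32580 = \left(19699 - \frac{2260}{-11434 + 375 \sqrt{3}}\right) + 32580 = 52279 - \frac{2260}{-11434 + 375 \sqrt{3}}$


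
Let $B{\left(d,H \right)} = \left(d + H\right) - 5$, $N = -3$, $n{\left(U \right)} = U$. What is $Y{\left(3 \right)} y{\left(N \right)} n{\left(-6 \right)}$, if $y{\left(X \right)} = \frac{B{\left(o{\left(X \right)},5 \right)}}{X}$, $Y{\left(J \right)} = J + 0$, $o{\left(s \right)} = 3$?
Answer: $18$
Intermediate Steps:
$Y{\left(J \right)} = J$
$B{\left(d,H \right)} = -5 + H + d$ ($B{\left(d,H \right)} = \left(H + d\right) - 5 = -5 + H + d$)
$y{\left(X \right)} = \frac{3}{X}$ ($y{\left(X \right)} = \frac{-5 + 5 + 3}{X} = \frac{3}{X}$)
$Y{\left(3 \right)} y{\left(N \right)} n{\left(-6 \right)} = 3 \frac{3}{-3} \left(-6\right) = 3 \cdot 3 \left(- \frac{1}{3}\right) \left(-6\right) = 3 \left(-1\right) \left(-6\right) = \left(-3\right) \left(-6\right) = 18$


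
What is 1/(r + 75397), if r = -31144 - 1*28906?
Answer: 1/15347 ≈ 6.5159e-5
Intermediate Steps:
r = -60050 (r = -31144 - 28906 = -60050)
1/(r + 75397) = 1/(-60050 + 75397) = 1/15347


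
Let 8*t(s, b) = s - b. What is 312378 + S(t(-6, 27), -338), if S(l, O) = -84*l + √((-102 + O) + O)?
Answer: 625449/2 + I*√778 ≈ 3.1272e+5 + 27.893*I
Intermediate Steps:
t(s, b) = -b/8 + s/8 (t(s, b) = (s - b)/8 = -b/8 + s/8)
S(l, O) = √(-102 + 2*O) - 84*l (S(l, O) = -84*l + √(-102 + 2*O) = √(-102 + 2*O) - 84*l)
312378 + S(t(-6, 27), -338) = 312378 + (√(-102 + 2*(-338)) - 84*(-⅛*27 + (⅛)*(-6))) = 312378 + (√(-102 - 676) - 84*(-27/8 - ¾)) = 312378 + (√(-778) - 84*(-33/8)) = 312378 + (I*√778 + 693/2) = 312378 + (693/2 + I*√778) = 625449/2 + I*√778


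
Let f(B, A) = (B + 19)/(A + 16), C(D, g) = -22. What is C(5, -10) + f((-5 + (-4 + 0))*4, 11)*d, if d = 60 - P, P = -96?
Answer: -1082/9 ≈ -120.22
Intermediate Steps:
f(B, A) = (19 + B)/(16 + A)
d = 156 (d = 60 - 1*(-96) = 60 + 96 = 156)
C(5, -10) + f((-5 + (-4 + 0))*4, 11)*d = -22 + ((19 + (-5 + (-4 + 0))*4)/(16 + 11))*156 = -22 + ((19 + (-5 - 4)*4)/27)*156 = -22 + ((19 - 9*4)/27)*156 = -22 + ((19 - 36)/27)*156 = -22 + ((1/27)*(-17))*156 = -22 - 17/27*156 = -22 - 884/9 = -1082/9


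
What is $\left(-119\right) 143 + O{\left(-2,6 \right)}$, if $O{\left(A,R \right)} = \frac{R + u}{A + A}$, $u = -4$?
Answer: $- \frac{34035}{2} \approx -17018.0$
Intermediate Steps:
$O{\left(A,R \right)} = \frac{-4 + R}{2 A}$ ($O{\left(A,R \right)} = \frac{R - 4}{A + A} = \frac{-4 + R}{2 A}$)
$\left(-119\right) 143 + O{\left(-2,6 \right)} = \left(-119\right) 143 + \frac{-4 + 6}{2 \left(-2\right)} = -17017 + \frac{1}{2} \left(- \frac{1}{2}\right) 2 = -17017 - \frac{1}{2} = - \frac{34035}{2}$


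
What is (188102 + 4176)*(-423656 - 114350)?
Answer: -103446717668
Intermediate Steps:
(188102 + 4176)*(-423656 - 114350) = 192278*(-538006) = -103446717668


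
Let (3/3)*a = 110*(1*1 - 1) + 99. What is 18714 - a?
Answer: 18615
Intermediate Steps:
a = 99 (a = 110*(1*1 - 1) + 99 = 110*(1 - 1) + 99 = 110*0 + 99 = 0 + 99 = 99)
18714 - a = 18714 - 1*99 = 18714 - 99 = 18615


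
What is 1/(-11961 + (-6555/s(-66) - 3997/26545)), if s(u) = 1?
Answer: -26545/491511217 ≈ -5.4007e-5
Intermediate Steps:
1/(-11961 + (-6555/s(-66) - 3997/26545)) = 1/(-11961 + (-6555/1 - 3997/26545)) = 1/(-11961 + (-6555*1 - 3997*1/26545)) = 1/(-11961 + (-6555 - 3997/26545)) = 1/(-11961 - 174006472/26545) = 1/(-491511217/26545) = -26545/491511217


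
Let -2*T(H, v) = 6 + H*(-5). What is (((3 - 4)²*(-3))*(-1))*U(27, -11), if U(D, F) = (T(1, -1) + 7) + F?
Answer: -27/2 ≈ -13.500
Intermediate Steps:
T(H, v) = -3 + 5*H/2 (T(H, v) = -(6 + H*(-5))/2 = -(6 - 5*H)/2 = -3 + 5*H/2)
U(D, F) = 13/2 + F (U(D, F) = ((-3 + (5/2)*1) + 7) + F = ((-3 + 5/2) + 7) + F = (-½ + 7) + F = 13/2 + F)
(((3 - 4)²*(-3))*(-1))*U(27, -11) = (((3 - 4)²*(-3))*(-1))*(13/2 - 11) = (((-1)²*(-3))*(-1))*(-9/2) = ((1*(-3))*(-1))*(-9/2) = -3*(-1)*(-9/2) = 3*(-9/2) = -27/2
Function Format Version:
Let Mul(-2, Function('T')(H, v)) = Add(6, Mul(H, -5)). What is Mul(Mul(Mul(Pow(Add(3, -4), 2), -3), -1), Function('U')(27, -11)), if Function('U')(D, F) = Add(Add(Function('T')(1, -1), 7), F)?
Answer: Rational(-27, 2) ≈ -13.500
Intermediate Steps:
Function('T')(H, v) = Add(-3, Mul(Rational(5, 2), H)) (Function('T')(H, v) = Mul(Rational(-1, 2), Add(6, Mul(H, -5))) = Mul(Rational(-1, 2), Add(6, Mul(-5, H))) = Add(-3, Mul(Rational(5, 2), H)))
Function('U')(D, F) = Add(Rational(13, 2), F) (Function('U')(D, F) = Add(Add(Add(-3, Mul(Rational(5, 2), 1)), 7), F) = Add(Add(Add(-3, Rational(5, 2)), 7), F) = Add(Add(Rational(-1, 2), 7), F) = Add(Rational(13, 2), F))
Mul(Mul(Mul(Pow(Add(3, -4), 2), -3), -1), Function('U')(27, -11)) = Mul(Mul(Mul(Pow(Add(3, -4), 2), -3), -1), Add(Rational(13, 2), -11)) = Mul(Mul(Mul(Pow(-1, 2), -3), -1), Rational(-9, 2)) = Mul(Mul(Mul(1, -3), -1), Rational(-9, 2)) = Mul(Mul(-3, -1), Rational(-9, 2)) = Mul(3, Rational(-9, 2)) = Rational(-27, 2)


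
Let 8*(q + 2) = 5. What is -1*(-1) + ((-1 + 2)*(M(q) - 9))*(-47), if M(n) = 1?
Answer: 377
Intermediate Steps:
q = -11/8 (q = -2 + (⅛)*5 = -2 + 5/8 = -11/8 ≈ -1.3750)
-1*(-1) + ((-1 + 2)*(M(q) - 9))*(-47) = -1*(-1) + ((-1 + 2)*(1 - 9))*(-47) = 1 + (1*(-8))*(-47) = 1 - 8*(-47) = 1 + 376 = 377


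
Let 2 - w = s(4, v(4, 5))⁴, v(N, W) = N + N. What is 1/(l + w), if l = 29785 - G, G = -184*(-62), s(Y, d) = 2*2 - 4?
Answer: 1/18379 ≈ 5.4410e-5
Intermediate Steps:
v(N, W) = 2*N
s(Y, d) = 0 (s(Y, d) = 4 - 4 = 0)
G = 11408
l = 18377 (l = 29785 - 1*11408 = 29785 - 11408 = 18377)
w = 2 (w = 2 - 1*0⁴ = 2 - 1*0 = 2 + 0 = 2)
1/(l + w) = 1/(18377 + 2) = 1/18379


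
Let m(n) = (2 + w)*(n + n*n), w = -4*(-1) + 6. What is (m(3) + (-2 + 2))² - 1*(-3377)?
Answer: 24113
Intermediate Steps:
w = 10 (w = 4 + 6 = 10)
m(n) = 12*n + 12*n² (m(n) = (2 + 10)*(n + n*n) = 12*(n + n²) = 12*n + 12*n²)
(m(3) + (-2 + 2))² - 1*(-3377) = (12*3*(1 + 3) + (-2 + 2))² - 1*(-3377) = (12*3*4 + 0)² + 3377 = (144 + 0)² + 3377 = 144² + 3377 = 20736 + 3377 = 24113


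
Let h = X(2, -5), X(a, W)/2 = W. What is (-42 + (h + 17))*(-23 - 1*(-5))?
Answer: 630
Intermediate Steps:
X(a, W) = 2*W
h = -10 (h = 2*(-5) = -10)
(-42 + (h + 17))*(-23 - 1*(-5)) = (-42 + (-10 + 17))*(-23 - 1*(-5)) = (-42 + 7)*(-23 + 5) = -35*(-18) = 630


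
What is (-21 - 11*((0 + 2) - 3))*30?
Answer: -300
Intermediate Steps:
(-21 - 11*((0 + 2) - 3))*30 = (-21 - 11*(2 - 3))*30 = (-21 - 11*(-1))*30 = (-21 + 11)*30 = -10*30 = -300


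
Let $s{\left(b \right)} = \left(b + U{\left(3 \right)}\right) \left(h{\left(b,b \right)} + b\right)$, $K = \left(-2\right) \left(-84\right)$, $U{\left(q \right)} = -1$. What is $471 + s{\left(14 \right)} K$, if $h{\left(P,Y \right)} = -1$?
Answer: $28863$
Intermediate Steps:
$K = 168$
$s{\left(b \right)} = \left(-1 + b\right)^{2}$ ($s{\left(b \right)} = \left(b - 1\right) \left(-1 + b\right) = \left(-1 + b\right) \left(-1 + b\right) = \left(-1 + b\right)^{2}$)
$471 + s{\left(14 \right)} K = 471 + \left(1 + 14^{2} - 28\right) 168 = 471 + \left(1 + 196 - 28\right) 168 = 471 + 169 \cdot 168 = 471 + 28392 = 28863$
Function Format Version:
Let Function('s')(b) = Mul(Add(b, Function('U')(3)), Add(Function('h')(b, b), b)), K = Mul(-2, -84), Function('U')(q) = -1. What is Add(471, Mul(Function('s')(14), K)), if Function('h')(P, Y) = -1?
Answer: 28863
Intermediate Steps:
K = 168
Function('s')(b) = Pow(Add(-1, b), 2) (Function('s')(b) = Mul(Add(b, -1), Add(-1, b)) = Mul(Add(-1, b), Add(-1, b)) = Pow(Add(-1, b), 2))
Add(471, Mul(Function('s')(14), K)) = Add(471, Mul(Add(1, Pow(14, 2), Mul(-2, 14)), 168)) = Add(471, Mul(Add(1, 196, -28), 168)) = Add(471, Mul(169, 168)) = Add(471, 28392) = 28863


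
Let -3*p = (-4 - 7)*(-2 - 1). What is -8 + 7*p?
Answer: -85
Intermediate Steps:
p = -11 (p = -(-4 - 7)*(-2 - 1)/3 = -(-11)*(-3)/3 = -⅓*33 = -11)
-8 + 7*p = -8 + 7*(-11) = -8 - 77 = -85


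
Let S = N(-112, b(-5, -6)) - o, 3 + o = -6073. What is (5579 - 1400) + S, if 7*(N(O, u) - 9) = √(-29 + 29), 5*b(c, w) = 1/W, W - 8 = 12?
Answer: 10264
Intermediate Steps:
W = 20 (W = 8 + 12 = 20)
b(c, w) = 1/100 (b(c, w) = (⅕)/20 = (⅕)*(1/20) = 1/100)
N(O, u) = 9 (N(O, u) = 9 + √(-29 + 29)/7 = 9 + √0/7 = 9 + (⅐)*0 = 9 + 0 = 9)
o = -6076 (o = -3 - 6073 = -6076)
S = 6085 (S = 9 - 1*(-6076) = 9 + 6076 = 6085)
(5579 - 1400) + S = (5579 - 1400) + 6085 = 4179 + 6085 = 10264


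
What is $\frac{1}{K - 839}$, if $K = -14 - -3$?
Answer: $- \frac{1}{850} \approx -0.0011765$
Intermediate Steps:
$K = -11$ ($K = -14 + 3 = -11$)
$\frac{1}{K - 839} = \frac{1}{-11 - 839} = \frac{1}{-850} = - \frac{1}{850}$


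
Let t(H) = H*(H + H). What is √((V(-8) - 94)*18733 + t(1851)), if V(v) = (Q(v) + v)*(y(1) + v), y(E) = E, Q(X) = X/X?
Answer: 3*√667713 ≈ 2451.4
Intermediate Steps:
Q(X) = 1
V(v) = (1 + v)² (V(v) = (1 + v)*(1 + v) = (1 + v)²)
t(H) = 2*H² (t(H) = H*(2*H) = 2*H²)
√((V(-8) - 94)*18733 + t(1851)) = √(((1 + (-8)² + 2*(-8)) - 94)*18733 + 2*1851²) = √(((1 + 64 - 16) - 94)*18733 + 2*3426201) = √((49 - 94)*18733 + 6852402) = √(-45*18733 + 6852402) = √(-842985 + 6852402) = √6009417 = 3*√667713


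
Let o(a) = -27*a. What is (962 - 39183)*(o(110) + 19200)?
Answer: -620326830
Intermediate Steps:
(962 - 39183)*(o(110) + 19200) = (962 - 39183)*(-27*110 + 19200) = -38221*(-2970 + 19200) = -38221*16230 = -620326830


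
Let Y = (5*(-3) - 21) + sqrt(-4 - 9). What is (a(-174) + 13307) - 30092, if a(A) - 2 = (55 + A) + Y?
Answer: -16938 + I*sqrt(13) ≈ -16938.0 + 3.6056*I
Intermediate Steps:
Y = -36 + I*sqrt(13) (Y = (-15 - 21) + sqrt(-13) = -36 + I*sqrt(13) ≈ -36.0 + 3.6056*I)
a(A) = 21 + A + I*sqrt(13) (a(A) = 2 + ((55 + A) + (-36 + I*sqrt(13))) = 2 + (19 + A + I*sqrt(13)) = 21 + A + I*sqrt(13))
(a(-174) + 13307) - 30092 = ((21 - 174 + I*sqrt(13)) + 13307) - 30092 = ((-153 + I*sqrt(13)) + 13307) - 30092 = (13154 + I*sqrt(13)) - 30092 = -16938 + I*sqrt(13)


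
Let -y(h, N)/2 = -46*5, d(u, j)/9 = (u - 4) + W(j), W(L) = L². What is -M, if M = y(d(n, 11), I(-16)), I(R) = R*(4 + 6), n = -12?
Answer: -460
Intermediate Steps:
d(u, j) = -36 + 9*u + 9*j² (d(u, j) = 9*((u - 4) + j²) = 9*((-4 + u) + j²) = 9*(-4 + u + j²) = -36 + 9*u + 9*j²)
I(R) = 10*R (I(R) = R*10 = 10*R)
y(h, N) = 460 (y(h, N) = -(-92)*5 = -2*(-230) = 460)
M = 460
-M = -1*460 = -460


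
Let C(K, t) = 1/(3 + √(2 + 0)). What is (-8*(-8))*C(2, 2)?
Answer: 192/7 - 64*√2/7 ≈ 14.499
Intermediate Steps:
C(K, t) = 1/(3 + √2)
(-8*(-8))*C(2, 2) = (-8*(-8))*(3/7 - √2/7) = 64*(3/7 - √2/7) = 192/7 - 64*√2/7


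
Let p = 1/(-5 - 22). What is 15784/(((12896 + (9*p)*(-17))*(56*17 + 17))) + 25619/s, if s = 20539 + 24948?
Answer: 320999403393/568665510205 ≈ 0.56448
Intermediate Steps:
p = -1/27 (p = 1/(-27) = -1/27 ≈ -0.037037)
s = 45487
15784/(((12896 + (9*p)*(-17))*(56*17 + 17))) + 25619/s = 15784/(((12896 + (9*(-1/27))*(-17))*(56*17 + 17))) + 25619/45487 = 15784/(((12896 - ⅓*(-17))*(952 + 17))) + 25619*(1/45487) = 15784/(((12896 + 17/3)*969)) + 25619/45487 = 15784/(((38705/3)*969)) + 25619/45487 = 15784/12501715 + 25619/45487 = 320999403393/568665510205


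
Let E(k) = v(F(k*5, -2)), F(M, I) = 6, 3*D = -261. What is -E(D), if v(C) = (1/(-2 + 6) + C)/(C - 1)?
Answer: -5/4 ≈ -1.2500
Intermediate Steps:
D = -87 (D = (1/3)*(-261) = -87)
v(C) = (1/4 + C)/(-1 + C)
E(k) = 5/4 (E(k) = (1/4 + 6)/(-1 + 6) = (25/4)/5 = (1/5)*(25/4) = 5/4)
-E(D) = -1*5/4 = -5/4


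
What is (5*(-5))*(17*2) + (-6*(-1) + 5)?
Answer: -839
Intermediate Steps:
(5*(-5))*(17*2) + (-6*(-1) + 5) = -25*34 + (6 + 5) = -850 + 11 = -839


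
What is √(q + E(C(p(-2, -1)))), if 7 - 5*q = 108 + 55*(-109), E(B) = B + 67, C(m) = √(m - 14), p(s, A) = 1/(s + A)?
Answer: √(280305 + 75*I*√129)/15 ≈ 35.296 + 0.053631*I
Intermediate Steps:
p(s, A) = 1/(A + s)
C(m) = √(-14 + m)
E(B) = 67 + B
q = 5894/5 (q = 7/5 - (108 + 55*(-109))/5 = 7/5 - (108 - 5995)/5 = 7/5 - ⅕*(-5887) = 7/5 + 5887/5 = 5894/5 ≈ 1178.8)
√(q + E(C(p(-2, -1)))) = √(5894/5 + (67 + √(-14 + 1/(-1 - 2)))) = √(5894/5 + (67 + √(-14 + 1/(-3)))) = √(5894/5 + (67 + √(-14 - ⅓))) = √(5894/5 + (67 + √(-43/3))) = √(5894/5 + (67 + I*√129/3)) = √(6229/5 + I*√129/3)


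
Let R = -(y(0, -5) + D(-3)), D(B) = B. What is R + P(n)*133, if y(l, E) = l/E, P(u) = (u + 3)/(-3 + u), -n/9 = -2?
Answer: 946/5 ≈ 189.20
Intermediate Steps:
n = 18 (n = -9*(-2) = 18)
P(u) = (3 + u)/(-3 + u)
R = 3 (R = -(0/(-5) - 3) = -(0*(-1/5) - 3) = -(0 - 3) = -1*(-3) = 3)
R + P(n)*133 = 3 + ((3 + 18)/(-3 + 18))*133 = 3 + (21/15)*133 = 3 + ((1/15)*21)*133 = 3 + (7/5)*133 = 3 + 931/5 = 946/5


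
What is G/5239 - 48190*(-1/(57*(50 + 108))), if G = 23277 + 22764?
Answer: 4222232/298623 ≈ 14.139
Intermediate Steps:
G = 46041
G/5239 - 48190*(-1/(57*(50 + 108))) = 46041/5239 - 48190*(-1/(57*(50 + 108))) = 46041*(1/5239) - 48190/((-57*158)) = 46041/5239 - 48190/(-9006) = 46041/5239 - 48190*(-1/9006) = 46041/5239 + 305/57 = 4222232/298623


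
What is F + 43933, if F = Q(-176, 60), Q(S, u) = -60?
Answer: 43873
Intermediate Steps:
F = -60
F + 43933 = -60 + 43933 = 43873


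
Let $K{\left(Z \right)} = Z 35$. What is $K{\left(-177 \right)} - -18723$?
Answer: $12528$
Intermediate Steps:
$K{\left(Z \right)} = 35 Z$
$K{\left(-177 \right)} - -18723 = 35 \left(-177\right) - -18723 = -6195 + 18723 = 12528$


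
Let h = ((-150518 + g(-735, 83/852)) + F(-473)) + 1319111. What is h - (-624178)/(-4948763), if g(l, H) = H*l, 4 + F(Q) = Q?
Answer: 1641626293942115/1405448692 ≈ 1.1680e+6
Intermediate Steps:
F(Q) = -4 + Q
h = 331724609/284 (h = ((-150518 + (83/852)*(-735)) + (-4 - 473)) + 1319111 = ((-150518 + (83*(1/852))*(-735)) - 477) + 1319111 = ((-150518 + (83/852)*(-735)) - 477) + 1319111 = ((-150518 - 20335/284) - 477) + 1319111 = (-42767447/284 - 477) + 1319111 = -42902915/284 + 1319111 = 331724609/284 ≈ 1.1680e+6)
h - (-624178)/(-4948763) = 331724609/284 - (-624178)/(-4948763) = 331724609/284 - (-624178)*(-1)/4948763 = 331724609/284 - 1*624178/4948763 = 331724609/284 - 624178/4948763 = 1641626293942115/1405448692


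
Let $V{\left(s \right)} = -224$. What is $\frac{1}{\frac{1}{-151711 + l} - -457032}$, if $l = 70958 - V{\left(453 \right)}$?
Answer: $\frac{80529}{36804329927} \approx 2.188 \cdot 10^{-6}$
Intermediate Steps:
$l = 71182$ ($l = 70958 - -224 = 70958 + 224 = 71182$)
$\frac{1}{\frac{1}{-151711 + l} - -457032} = \frac{1}{\frac{1}{-151711 + 71182} - -457032} = \frac{1}{\frac{1}{-80529} + 457032} = \frac{1}{- \frac{1}{80529} + 457032} = \frac{1}{\frac{36804329927}{80529}} = \frac{80529}{36804329927}$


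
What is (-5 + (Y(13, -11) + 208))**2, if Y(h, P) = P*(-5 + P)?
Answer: 143641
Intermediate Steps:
(-5 + (Y(13, -11) + 208))**2 = (-5 + (-11*(-5 - 11) + 208))**2 = (-5 + (-11*(-16) + 208))**2 = (-5 + (176 + 208))**2 = (-5 + 384)**2 = 379**2 = 143641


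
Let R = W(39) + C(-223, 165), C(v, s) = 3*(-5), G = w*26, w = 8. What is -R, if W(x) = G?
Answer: -193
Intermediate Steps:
G = 208 (G = 8*26 = 208)
W(x) = 208
C(v, s) = -15
R = 193 (R = 208 - 15 = 193)
-R = -1*193 = -193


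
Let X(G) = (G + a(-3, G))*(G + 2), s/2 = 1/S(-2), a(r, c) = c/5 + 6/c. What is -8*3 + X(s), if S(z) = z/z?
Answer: -12/5 ≈ -2.4000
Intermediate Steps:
S(z) = 1
a(r, c) = 6/c + c/5 (a(r, c) = c*(⅕) + 6/c = c/5 + 6/c = 6/c + c/5)
s = 2 (s = 2/1 = 2*1 = 2)
X(G) = (2 + G)*(6/G + 6*G/5) (X(G) = (G + (6/G + G/5))*(G + 2) = (6/G + 6*G/5)*(2 + G) = (2 + G)*(6/G + 6*G/5))
-8*3 + X(s) = -8*3 + (6 + 12/2 + (6/5)*2² + (12/5)*2) = -24 + (6 + 12*(½) + (6/5)*4 + 24/5) = -24 + (6 + 6 + 24/5 + 24/5) = -24 + 108/5 = -12/5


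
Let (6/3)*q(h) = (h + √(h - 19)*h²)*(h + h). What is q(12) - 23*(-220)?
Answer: 5204 + 1728*I*√7 ≈ 5204.0 + 4571.9*I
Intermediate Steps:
q(h) = h*(h + h²*√(-19 + h)) (q(h) = ((h + √(h - 19)*h²)*(h + h))/2 = ((h + √(-19 + h)*h²)*(2*h))/2 = ((h + h²*√(-19 + h))*(2*h))/2 = (2*h*(h + h²*√(-19 + h)))/2 = h*(h + h²*√(-19 + h)))
q(12) - 23*(-220) = 12²*(1 + 12*√(-19 + 12)) - 23*(-220) = 144*(1 + 12*√(-7)) + 5060 = 144*(1 + 12*(I*√7)) + 5060 = 144*(1 + 12*I*√7) + 5060 = (144 + 1728*I*√7) + 5060 = 5204 + 1728*I*√7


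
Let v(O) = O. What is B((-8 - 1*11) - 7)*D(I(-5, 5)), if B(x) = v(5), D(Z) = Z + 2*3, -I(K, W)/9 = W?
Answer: -195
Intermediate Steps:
I(K, W) = -9*W
D(Z) = 6 + Z (D(Z) = Z + 6 = 6 + Z)
B(x) = 5
B((-8 - 1*11) - 7)*D(I(-5, 5)) = 5*(6 - 9*5) = 5*(6 - 45) = 5*(-39) = -195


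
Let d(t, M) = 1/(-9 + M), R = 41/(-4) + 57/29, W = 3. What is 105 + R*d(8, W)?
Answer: 74041/696 ≈ 106.38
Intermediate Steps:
R = -961/116 (R = 41*(-¼) + 57*(1/29) = -41/4 + 57/29 = -961/116 ≈ -8.2845)
105 + R*d(8, W) = 105 - 961/(116*(-9 + 3)) = 105 - 961/116/(-6) = 105 - 961/116*(-⅙) = 105 + 961/696 = 74041/696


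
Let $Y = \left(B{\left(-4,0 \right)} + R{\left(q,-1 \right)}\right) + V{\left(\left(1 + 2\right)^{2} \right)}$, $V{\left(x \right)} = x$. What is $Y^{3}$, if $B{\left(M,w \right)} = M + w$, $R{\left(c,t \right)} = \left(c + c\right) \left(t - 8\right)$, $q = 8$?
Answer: $-2685619$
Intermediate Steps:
$R{\left(c,t \right)} = 2 c \left(-8 + t\right)$
$Y = -139$ ($Y = \left(\left(-4 + 0\right) + 2 \cdot 8 \left(-8 - 1\right)\right) + \left(1 + 2\right)^{2} = \left(-4 + 2 \cdot 8 \left(-9\right)\right) + 3^{2} = \left(-4 - 144\right) + 9 = -148 + 9 = -139$)
$Y^{3} = \left(-139\right)^{3} = -2685619$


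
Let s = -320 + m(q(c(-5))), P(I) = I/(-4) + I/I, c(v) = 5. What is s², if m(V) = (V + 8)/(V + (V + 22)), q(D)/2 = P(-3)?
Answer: 343620369/3364 ≈ 1.0215e+5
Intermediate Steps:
P(I) = 1 - I/4 (P(I) = I*(-¼) + 1 = -I/4 + 1 = 1 - I/4)
q(D) = 7/2 (q(D) = 2*(1 - ¼*(-3)) = 2*(1 + ¾) = 2*(7/4) = 7/2)
m(V) = (8 + V)/(22 + 2*V) (m(V) = (8 + V)/(V + (22 + V)) = (8 + V)/(22 + 2*V))
s = -18537/58 (s = -320 + (8 + 7/2)/(2*(11 + 7/2)) = -320 + (½)*(23/2)/(29/2) = -320 + (½)*(2/29)*(23/2) = -320 + 23/58 = -18537/58 ≈ -319.60)
s² = (-18537/58)² = 343620369/3364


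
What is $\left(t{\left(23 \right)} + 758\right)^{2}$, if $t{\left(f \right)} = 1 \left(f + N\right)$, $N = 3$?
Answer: $614656$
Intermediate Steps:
$t{\left(f \right)} = 3 + f$ ($t{\left(f \right)} = 1 \left(f + 3\right) = 1 \left(3 + f\right) = 3 + f$)
$\left(t{\left(23 \right)} + 758\right)^{2} = \left(\left(3 + 23\right) + 758\right)^{2} = \left(26 + 758\right)^{2} = 784^{2} = 614656$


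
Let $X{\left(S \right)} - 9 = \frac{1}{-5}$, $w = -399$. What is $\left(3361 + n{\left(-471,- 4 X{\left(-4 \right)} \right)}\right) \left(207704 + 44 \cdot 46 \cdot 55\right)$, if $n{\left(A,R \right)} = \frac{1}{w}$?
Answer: $\frac{427823306912}{399} \approx 1.0722 \cdot 10^{9}$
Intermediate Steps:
$X{\left(S \right)} = \frac{44}{5}$ ($X{\left(S \right)} = 9 + \frac{1}{-5} = 9 - \frac{1}{5} = \frac{44}{5}$)
$n{\left(A,R \right)} = - \frac{1}{399}$ ($n{\left(A,R \right)} = \frac{1}{-399} = - \frac{1}{399}$)
$\left(3361 + n{\left(-471,- 4 X{\left(-4 \right)} \right)}\right) \left(207704 + 44 \cdot 46 \cdot 55\right) = \left(3361 - \frac{1}{399}\right) \left(207704 + 44 \cdot 46 \cdot 55\right) = \frac{1341038 \left(207704 + 2024 \cdot 55\right)}{399} = \frac{1341038 \left(207704 + 111320\right)}{399} = \frac{1341038}{399} \cdot 319024 = \frac{427823306912}{399}$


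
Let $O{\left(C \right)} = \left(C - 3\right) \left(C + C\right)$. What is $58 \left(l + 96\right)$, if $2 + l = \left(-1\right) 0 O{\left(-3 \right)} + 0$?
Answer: $5452$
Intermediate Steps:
$O{\left(C \right)} = 2 C \left(-3 + C\right)$ ($O{\left(C \right)} = \left(-3 + C\right) 2 C = 2 C \left(-3 + C\right)$)
$l = -2$ ($l = -2 + \left(\left(-1\right) 0 \cdot 2 \left(-3\right) \left(-3 - 3\right) + 0\right) = -2 + \left(0 \cdot 2 \left(-3\right) \left(-6\right) + 0\right) = -2 + \left(0 \cdot 36 + 0\right) = -2 + \left(0 + 0\right) = -2 + 0 = -2$)
$58 \left(l + 96\right) = 58 \left(-2 + 96\right) = 58 \cdot 94 = 5452$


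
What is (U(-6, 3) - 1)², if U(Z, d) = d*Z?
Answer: 361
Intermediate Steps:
U(Z, d) = Z*d
(U(-6, 3) - 1)² = (-6*3 - 1)² = (-18 - 1)² = (-19)² = 361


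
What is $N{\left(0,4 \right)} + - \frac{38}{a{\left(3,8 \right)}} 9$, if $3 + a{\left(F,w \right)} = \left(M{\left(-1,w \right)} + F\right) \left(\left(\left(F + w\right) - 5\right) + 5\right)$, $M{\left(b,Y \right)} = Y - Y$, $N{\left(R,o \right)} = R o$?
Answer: $- \frac{57}{5} \approx -11.4$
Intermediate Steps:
$M{\left(b,Y \right)} = 0$
$a{\left(F,w \right)} = -3 + F \left(F + w\right)$ ($a{\left(F,w \right)} = -3 + \left(0 + F\right) \left(\left(\left(F + w\right) - 5\right) + 5\right) = -3 + F \left(\left(-5 + F + w\right) + 5\right) = -3 + F \left(F + w\right)$)
$N{\left(0,4 \right)} + - \frac{38}{a{\left(3,8 \right)}} 9 = 0 \cdot 4 + - \frac{38}{-3 + 3^{2} + 3 \cdot 8} \cdot 9 = 0 + - \frac{38}{-3 + 9 + 24} \cdot 9 = 0 + - \frac{38}{30} \cdot 9 = 0 + \left(-38\right) \frac{1}{30} \cdot 9 = 0 - \frac{57}{5} = - \frac{57}{5}$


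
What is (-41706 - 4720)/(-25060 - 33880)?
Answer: 23213/29470 ≈ 0.78768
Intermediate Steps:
(-41706 - 4720)/(-25060 - 33880) = -46426/(-58940) = -46426*(-1/58940) = 23213/29470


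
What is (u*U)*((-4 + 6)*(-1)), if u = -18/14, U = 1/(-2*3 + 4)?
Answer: -9/7 ≈ -1.2857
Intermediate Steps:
U = -1/2 (U = 1/(-6 + 4) = 1/(-2) = -1/2 ≈ -0.50000)
u = -9/7 (u = -18*1/14 = -9/7 ≈ -1.2857)
(u*U)*((-4 + 6)*(-1)) = (-9/7*(-1/2))*((-4 + 6)*(-1)) = 9*(2*(-1))/14 = (9/14)*(-2) = -9/7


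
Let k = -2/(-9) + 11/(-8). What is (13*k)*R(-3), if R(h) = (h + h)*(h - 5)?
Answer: -2158/3 ≈ -719.33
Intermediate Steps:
R(h) = 2*h*(-5 + h) (R(h) = (2*h)*(-5 + h) = 2*h*(-5 + h))
k = -83/72 (k = -2*(-⅑) + 11*(-⅛) = 2/9 - 11/8 = -83/72 ≈ -1.1528)
(13*k)*R(-3) = (13*(-83/72))*(2*(-3)*(-5 - 3)) = -1079*(-3)*(-8)/36 = -1079/72*48 = -2158/3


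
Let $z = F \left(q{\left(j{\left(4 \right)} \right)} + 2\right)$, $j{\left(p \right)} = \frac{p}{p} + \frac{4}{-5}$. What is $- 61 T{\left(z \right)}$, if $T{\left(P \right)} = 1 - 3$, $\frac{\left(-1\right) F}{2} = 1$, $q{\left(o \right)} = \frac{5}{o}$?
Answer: $122$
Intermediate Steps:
$j{\left(p \right)} = \frac{1}{5}$ ($j{\left(p \right)} = 1 + 4 \left(- \frac{1}{5}\right) = 1 - \frac{4}{5} = \frac{1}{5}$)
$F = -2$ ($F = \left(-2\right) 1 = -2$)
$z = -54$ ($z = - 2 \left(5 \frac{1}{\frac{1}{5}} + 2\right) = - 2 \left(5 \cdot 5 + 2\right) = - 2 \left(25 + 2\right) = \left(-2\right) 27 = -54$)
$T{\left(P \right)} = -2$ ($T{\left(P \right)} = 1 - 3 = -2$)
$- 61 T{\left(z \right)} = \left(-61\right) \left(-2\right) = 122$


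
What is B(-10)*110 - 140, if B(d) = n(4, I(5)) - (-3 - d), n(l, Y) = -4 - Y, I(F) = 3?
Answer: -1680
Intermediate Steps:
B(d) = -4 + d (B(d) = (-4 - 1*3) - (-3 - d) = (-4 - 3) + (3 + d) = -7 + (3 + d) = -4 + d)
B(-10)*110 - 140 = (-4 - 10)*110 - 140 = -14*110 - 140 = -1540 - 140 = -1680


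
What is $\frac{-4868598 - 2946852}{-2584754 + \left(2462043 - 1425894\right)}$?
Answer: $\frac{1563090}{309721} \approx 5.0468$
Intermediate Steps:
$\frac{-4868598 - 2946852}{-2584754 + \left(2462043 - 1425894\right)} = - \frac{7815450}{-2584754 + 1036149} = - \frac{7815450}{-1548605} = \left(-7815450\right) \left(- \frac{1}{1548605}\right) = \frac{1563090}{309721}$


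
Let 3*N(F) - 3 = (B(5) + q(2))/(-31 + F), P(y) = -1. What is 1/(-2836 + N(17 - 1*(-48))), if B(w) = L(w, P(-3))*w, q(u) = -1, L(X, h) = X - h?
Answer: -102/289141 ≈ -0.00035277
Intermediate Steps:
B(w) = w*(1 + w) (B(w) = (w - 1*(-1))*w = (w + 1)*w = (1 + w)*w = w*(1 + w))
N(F) = 1 + 29/(3*(-31 + F)) (N(F) = 1 + ((5*(1 + 5) - 1)/(-31 + F))/3 = 1 + ((5*6 - 1)/(-31 + F))/3 = 1 + ((30 - 1)/(-31 + F))/3 = 1 + (29/(-31 + F))/3 = 1 + 29/(3*(-31 + F)))
1/(-2836 + N(17 - 1*(-48))) = 1/(-2836 + (-64/3 + (17 - 1*(-48)))/(-31 + (17 - 1*(-48)))) = 1/(-2836 + (-64/3 + (17 + 48))/(-31 + (17 + 48))) = 1/(-2836 + (-64/3 + 65)/(-31 + 65)) = 1/(-2836 + (131/3)/34) = 1/(-2836 + (1/34)*(131/3)) = 1/(-2836 + 131/102) = 1/(-289141/102) = -102/289141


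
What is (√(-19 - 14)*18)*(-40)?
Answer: -720*I*√33 ≈ -4136.1*I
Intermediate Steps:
(√(-19 - 14)*18)*(-40) = (√(-33)*18)*(-40) = ((I*√33)*18)*(-40) = (18*I*√33)*(-40) = -720*I*√33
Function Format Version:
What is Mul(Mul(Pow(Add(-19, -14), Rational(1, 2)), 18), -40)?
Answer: Mul(-720, I, Pow(33, Rational(1, 2))) ≈ Mul(-4136.1, I)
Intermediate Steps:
Mul(Mul(Pow(Add(-19, -14), Rational(1, 2)), 18), -40) = Mul(Mul(Pow(-33, Rational(1, 2)), 18), -40) = Mul(Mul(Mul(I, Pow(33, Rational(1, 2))), 18), -40) = Mul(Mul(18, I, Pow(33, Rational(1, 2))), -40) = Mul(-720, I, Pow(33, Rational(1, 2)))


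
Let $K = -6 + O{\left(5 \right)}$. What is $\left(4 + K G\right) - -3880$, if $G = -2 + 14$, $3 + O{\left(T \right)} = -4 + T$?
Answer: $3788$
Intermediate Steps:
$O{\left(T \right)} = -7 + T$ ($O{\left(T \right)} = -3 + \left(-4 + T\right) = -7 + T$)
$K = -8$ ($K = -6 + \left(-7 + 5\right) = -6 - 2 = -8$)
$G = 12$
$\left(4 + K G\right) - -3880 = \left(4 - 96\right) - -3880 = \left(4 - 96\right) + 3880 = -92 + 3880 = 3788$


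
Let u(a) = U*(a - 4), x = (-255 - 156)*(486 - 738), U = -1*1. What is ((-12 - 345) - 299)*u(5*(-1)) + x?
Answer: 97668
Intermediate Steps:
U = -1
x = 103572 (x = -411*(-252) = 103572)
u(a) = 4 - a (u(a) = -(a - 4) = -(-4 + a) = 4 - a)
((-12 - 345) - 299)*u(5*(-1)) + x = ((-12 - 345) - 299)*(4 - 5*(-1)) + 103572 = (-357 - 299)*(4 - 1*(-5)) + 103572 = -656*(4 + 5) + 103572 = -656*9 + 103572 = -5904 + 103572 = 97668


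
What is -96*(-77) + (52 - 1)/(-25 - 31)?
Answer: 413901/56 ≈ 7391.1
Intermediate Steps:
-96*(-77) + (52 - 1)/(-25 - 31) = 7392 + 51/(-56) = 7392 + 51*(-1/56) = 7392 - 51/56 = 413901/56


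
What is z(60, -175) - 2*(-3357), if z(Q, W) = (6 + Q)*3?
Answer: 6912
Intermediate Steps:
z(Q, W) = 18 + 3*Q
z(60, -175) - 2*(-3357) = (18 + 3*60) - 2*(-3357) = (18 + 180) - 1*(-6714) = 198 + 6714 = 6912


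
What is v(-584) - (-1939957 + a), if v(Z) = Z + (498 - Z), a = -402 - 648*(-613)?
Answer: 1543633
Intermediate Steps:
a = 396822 (a = -402 + 397224 = 396822)
v(Z) = 498
v(-584) - (-1939957 + a) = 498 - (-1939957 + 396822) = 498 - 1*(-1543135) = 498 + 1543135 = 1543633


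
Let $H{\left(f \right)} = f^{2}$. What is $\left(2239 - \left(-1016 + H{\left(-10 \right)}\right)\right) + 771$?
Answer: $3926$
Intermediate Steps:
$\left(2239 - \left(-1016 + H{\left(-10 \right)}\right)\right) + 771 = \left(2239 + \left(1016 - \left(-10\right)^{2}\right)\right) + 771 = \left(2239 + \left(1016 - 100\right)\right) + 771 = \left(2239 + 916\right) + 771 = 3155 + 771 = 3926$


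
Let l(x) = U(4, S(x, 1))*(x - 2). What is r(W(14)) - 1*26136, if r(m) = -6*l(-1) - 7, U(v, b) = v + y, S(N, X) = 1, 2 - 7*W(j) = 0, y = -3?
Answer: -26125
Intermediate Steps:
W(j) = 2/7 (W(j) = 2/7 - ⅐*0 = 2/7 + 0 = 2/7)
U(v, b) = -3 + v (U(v, b) = v - 3 = -3 + v)
l(x) = -2 + x (l(x) = (-3 + 4)*(x - 2) = 1*(-2 + x) = -2 + x)
r(m) = 11 (r(m) = -6*(-2 - 1) - 7 = -6*(-3) - 7 = 18 - 7 = 11)
r(W(14)) - 1*26136 = 11 - 1*26136 = 11 - 26136 = -26125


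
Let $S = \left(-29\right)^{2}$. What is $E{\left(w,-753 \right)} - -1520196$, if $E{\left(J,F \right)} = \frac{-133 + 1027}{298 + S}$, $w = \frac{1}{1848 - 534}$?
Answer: $\frac{1731504138}{1139} \approx 1.5202 \cdot 10^{6}$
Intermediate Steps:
$S = 841$
$w = \frac{1}{1314} \approx 0.00076103$
$E{\left(J,F \right)} = \frac{894}{1139}$ ($E{\left(J,F \right)} = \frac{-133 + 1027}{298 + 841} = \frac{894}{1139}$)
$E{\left(w,-753 \right)} - -1520196 = \frac{894}{1139} - -1520196 = \frac{894}{1139} + 1520196 = \frac{1731504138}{1139}$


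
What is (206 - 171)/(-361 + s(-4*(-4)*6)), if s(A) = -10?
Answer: -5/53 ≈ -0.094340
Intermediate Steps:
(206 - 171)/(-361 + s(-4*(-4)*6)) = (206 - 171)/(-361 - 10) = 35/(-371) = 35*(-1/371) = -5/53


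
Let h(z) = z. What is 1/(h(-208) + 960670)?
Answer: 1/960462 ≈ 1.0412e-6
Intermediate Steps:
1/(h(-208) + 960670) = 1/(-208 + 960670) = 1/960462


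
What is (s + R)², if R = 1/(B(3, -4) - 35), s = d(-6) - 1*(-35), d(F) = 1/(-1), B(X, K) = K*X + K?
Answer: 3003289/2601 ≈ 1154.7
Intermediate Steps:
B(X, K) = K + K*X
d(F) = -1
s = 34 (s = -1 - 1*(-35) = -1 + 35 = 34)
R = -1/51 (R = 1/(-4*(1 + 3) - 35) = 1/(-4*4 - 35) = 1/(-16 - 35) = 1/(-51) = -1/51 ≈ -0.019608)
(s + R)² = (34 - 1/51)² = (1733/51)² = 3003289/2601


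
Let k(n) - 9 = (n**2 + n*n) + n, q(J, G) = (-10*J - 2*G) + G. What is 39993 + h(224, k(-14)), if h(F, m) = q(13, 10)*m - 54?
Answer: -14241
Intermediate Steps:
q(J, G) = -G - 10*J
k(n) = 9 + n + 2*n**2 (k(n) = 9 + ((n**2 + n*n) + n) = 9 + ((n**2 + n**2) + n) = 9 + (2*n**2 + n) = 9 + (n + 2*n**2) = 9 + n + 2*n**2)
h(F, m) = -54 - 140*m (h(F, m) = (-1*10 - 10*13)*m - 54 = (-10 - 130)*m - 54 = -140*m - 54 = -54 - 140*m)
39993 + h(224, k(-14)) = 39993 + (-54 - 140*(9 - 14 + 2*(-14)**2)) = 39993 + (-54 - 140*(9 - 14 + 2*196)) = 39993 + (-54 - 140*(9 - 14 + 392)) = 39993 + (-54 - 140*387) = 39993 + (-54 - 54180) = 39993 - 54234 = -14241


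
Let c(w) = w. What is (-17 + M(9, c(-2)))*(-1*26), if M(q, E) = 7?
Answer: 260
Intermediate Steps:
(-17 + M(9, c(-2)))*(-1*26) = (-17 + 7)*(-1*26) = -10*(-26) = 260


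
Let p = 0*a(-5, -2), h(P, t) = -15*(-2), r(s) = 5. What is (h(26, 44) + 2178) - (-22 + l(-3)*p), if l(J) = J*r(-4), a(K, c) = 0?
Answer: 2230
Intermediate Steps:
h(P, t) = 30
p = 0 (p = 0*0 = 0)
l(J) = 5*J (l(J) = J*5 = 5*J)
(h(26, 44) + 2178) - (-22 + l(-3)*p) = (30 + 2178) - (-22 + (5*(-3))*0) = 2208 - (-22 - 15*0) = 2208 - (-22 + 0) = 2208 - 1*(-22) = 2208 + 22 = 2230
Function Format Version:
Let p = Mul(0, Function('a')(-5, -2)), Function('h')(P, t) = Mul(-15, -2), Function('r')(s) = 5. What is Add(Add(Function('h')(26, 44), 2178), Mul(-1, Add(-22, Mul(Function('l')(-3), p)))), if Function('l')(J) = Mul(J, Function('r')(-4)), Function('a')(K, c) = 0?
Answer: 2230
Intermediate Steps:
Function('h')(P, t) = 30
p = 0 (p = Mul(0, 0) = 0)
Function('l')(J) = Mul(5, J) (Function('l')(J) = Mul(J, 5) = Mul(5, J))
Add(Add(Function('h')(26, 44), 2178), Mul(-1, Add(-22, Mul(Function('l')(-3), p)))) = Add(Add(30, 2178), Mul(-1, Add(-22, Mul(Mul(5, -3), 0)))) = Add(2208, Mul(-1, Add(-22, Mul(-15, 0)))) = Add(2208, Mul(-1, Add(-22, 0))) = Add(2208, Mul(-1, -22)) = Add(2208, 22) = 2230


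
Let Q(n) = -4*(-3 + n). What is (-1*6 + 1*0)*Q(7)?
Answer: 96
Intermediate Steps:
Q(n) = 12 - 4*n
(-1*6 + 1*0)*Q(7) = (-1*6 + 1*0)*(12 - 4*7) = (-6 + 0)*(12 - 28) = -6*(-16) = 96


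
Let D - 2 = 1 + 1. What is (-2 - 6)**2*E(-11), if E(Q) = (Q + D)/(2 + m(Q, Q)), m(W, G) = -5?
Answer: 448/3 ≈ 149.33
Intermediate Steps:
D = 4 (D = 2 + (1 + 1) = 2 + 2 = 4)
E(Q) = -4/3 - Q/3 (E(Q) = (Q + 4)/(2 - 5) = (4 + Q)/(-3) = (4 + Q)*(-1/3) = -4/3 - Q/3)
(-2 - 6)**2*E(-11) = (-2 - 6)**2*(-4/3 - 1/3*(-11)) = (-8)**2*(-4/3 + 11/3) = 64*(7/3) = 448/3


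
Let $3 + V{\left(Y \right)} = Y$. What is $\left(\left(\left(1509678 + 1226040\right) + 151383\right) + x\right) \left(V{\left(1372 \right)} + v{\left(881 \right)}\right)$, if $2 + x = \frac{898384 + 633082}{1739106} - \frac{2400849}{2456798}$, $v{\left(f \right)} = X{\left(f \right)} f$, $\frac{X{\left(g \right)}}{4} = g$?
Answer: $\frac{19157129654323777749509059}{2136316071294} \approx 8.9674 \cdot 10^{12}$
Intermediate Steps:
$V{\left(Y \right)} = -3 + Y$
$X{\left(g \right)} = 4 g$
$v{\left(f \right)} = 4 f^{2}$ ($v{\left(f \right)} = 4 f f = 4 f^{2}$)
$x = - \frac{4479046290151}{2136316071294}$ ($x = -2 - \left(\frac{2400849}{2456798} - \frac{898384 + 633082}{1739106}\right) = -2 + \left(1531466 \cdot \frac{1}{1739106} - \frac{2400849}{2456798}\right) = -2 + \left(\frac{765733}{869553} - \frac{2400849}{2456798}\right) = -2 - \frac{206414147563}{2136316071294} = - \frac{4479046290151}{2136316071294} \approx -2.0966$)
$\left(\left(\left(1509678 + 1226040\right) + 151383\right) + x\right) \left(V{\left(1372 \right)} + v{\left(881 \right)}\right) = \left(\left(\left(1509678 + 1226040\right) + 151383\right) - \frac{4479046290151}{2136316071294}\right) \left(\left(-3 + 1372\right) + 4 \cdot 881^{2}\right) = \left(\left(2735718 + 151383\right) - \frac{4479046290151}{2136316071294}\right) \left(1369 + 4 \cdot 776161\right) = \left(2887101 - \frac{4479046290151}{2136316071294}\right) \left(1369 + 3104644\right) = \frac{6167755786702688543}{2136316071294} \cdot 3106013 = \frac{19157129654323777749509059}{2136316071294}$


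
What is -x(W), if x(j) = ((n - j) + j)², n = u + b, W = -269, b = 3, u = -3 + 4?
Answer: -16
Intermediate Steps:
u = 1
n = 4 (n = 1 + 3 = 4)
x(j) = 16 (x(j) = ((4 - j) + j)² = 4² = 16)
-x(W) = -1*16 = -16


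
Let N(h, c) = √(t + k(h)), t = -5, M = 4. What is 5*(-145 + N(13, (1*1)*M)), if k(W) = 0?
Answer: -725 + 5*I*√5 ≈ -725.0 + 11.18*I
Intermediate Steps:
N(h, c) = I*√5 (N(h, c) = √(-5 + 0) = √(-5) = I*√5)
5*(-145 + N(13, (1*1)*M)) = 5*(-145 + I*√5) = -725 + 5*I*√5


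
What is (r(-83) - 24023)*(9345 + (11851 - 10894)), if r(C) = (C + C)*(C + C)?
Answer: 36396966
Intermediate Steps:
r(C) = 4*C² (r(C) = (2*C)*(2*C) = 4*C²)
(r(-83) - 24023)*(9345 + (11851 - 10894)) = (4*(-83)² - 24023)*(9345 + (11851 - 10894)) = (4*6889 - 24023)*(9345 + 957) = (27556 - 24023)*10302 = 3533*10302 = 36396966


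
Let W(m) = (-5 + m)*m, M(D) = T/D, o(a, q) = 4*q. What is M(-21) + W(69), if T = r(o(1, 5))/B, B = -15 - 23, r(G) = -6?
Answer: 587327/133 ≈ 4416.0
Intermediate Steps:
B = -38
T = 3/19 (T = -6/(-38) = -6*(-1/38) = 3/19 ≈ 0.15789)
M(D) = 3/(19*D)
W(m) = m*(-5 + m)
M(-21) + W(69) = (3/19)/(-21) + 69*(-5 + 69) = (3/19)*(-1/21) + 69*64 = -1/133 + 4416 = 587327/133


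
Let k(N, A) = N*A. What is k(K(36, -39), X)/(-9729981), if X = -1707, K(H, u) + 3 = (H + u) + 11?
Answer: 2845/3243327 ≈ 0.00087719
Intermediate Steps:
K(H, u) = 8 + H + u (K(H, u) = -3 + ((H + u) + 11) = -3 + (11 + H + u) = 8 + H + u)
k(N, A) = A*N
k(K(36, -39), X)/(-9729981) = -1707*(8 + 36 - 39)/(-9729981) = -1707*5*(-1/9729981) = -8535*(-1/9729981) = 2845/3243327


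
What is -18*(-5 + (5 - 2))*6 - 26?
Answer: 190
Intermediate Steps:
-18*(-5 + (5 - 2))*6 - 26 = -18*(-5 + 3)*6 - 26 = -(-36)*6 - 26 = -18*(-12) - 26 = 216 - 26 = 190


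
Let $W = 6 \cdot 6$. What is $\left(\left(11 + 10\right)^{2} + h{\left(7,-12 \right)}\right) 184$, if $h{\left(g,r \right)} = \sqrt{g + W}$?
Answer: $81144 + 184 \sqrt{43} \approx 82351.0$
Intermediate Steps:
$W = 36$
$h{\left(g,r \right)} = \sqrt{36 + g}$ ($h{\left(g,r \right)} = \sqrt{g + 36} = \sqrt{36 + g}$)
$\left(\left(11 + 10\right)^{2} + h{\left(7,-12 \right)}\right) 184 = \left(\left(11 + 10\right)^{2} + \sqrt{36 + 7}\right) 184 = \left(21^{2} + \sqrt{43}\right) 184 = \left(441 + \sqrt{43}\right) 184 = 81144 + 184 \sqrt{43}$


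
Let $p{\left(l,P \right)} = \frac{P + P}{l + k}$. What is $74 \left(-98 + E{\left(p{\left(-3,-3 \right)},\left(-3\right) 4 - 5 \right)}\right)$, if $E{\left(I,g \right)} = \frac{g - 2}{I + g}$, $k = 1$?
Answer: $- \frac{50061}{7} \approx -7151.6$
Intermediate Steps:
$p{\left(l,P \right)} = \frac{2 P}{1 + l}$ ($p{\left(l,P \right)} = \frac{P + P}{l + 1} = \frac{2 P}{1 + l}$)
$E{\left(I,g \right)} = \frac{-2 + g}{I + g}$
$74 \left(-98 + E{\left(p{\left(-3,-3 \right)},\left(-3\right) 4 - 5 \right)}\right) = 74 \left(-98 + \frac{-2 - 17}{2 \left(-3\right) \frac{1}{1 - 3} - 17}\right) = 74 \left(-98 + \frac{-2 - 17}{2 \left(-3\right) \frac{1}{-2} - 17}\right) = 74 \left(-98 + \frac{-2 - 17}{2 \left(-3\right) \left(- \frac{1}{2}\right) - 17}\right) = 74 \left(-98 + \frac{1}{3 - 17} \left(-19\right)\right) = 74 \left(-98 + \frac{1}{-14} \left(-19\right)\right) = 74 \left(-98 - - \frac{19}{14}\right) = 74 \left(-98 + \frac{19}{14}\right) = 74 \left(- \frac{1353}{14}\right) = - \frac{50061}{7}$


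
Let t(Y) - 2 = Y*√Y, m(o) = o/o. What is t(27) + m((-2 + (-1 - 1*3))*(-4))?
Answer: 3 + 81*√3 ≈ 143.30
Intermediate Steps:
m(o) = 1
t(Y) = 2 + Y^(3/2) (t(Y) = 2 + Y*√Y = 2 + Y^(3/2))
t(27) + m((-2 + (-1 - 1*3))*(-4)) = (2 + 27^(3/2)) + 1 = (2 + 81*√3) + 1 = 3 + 81*√3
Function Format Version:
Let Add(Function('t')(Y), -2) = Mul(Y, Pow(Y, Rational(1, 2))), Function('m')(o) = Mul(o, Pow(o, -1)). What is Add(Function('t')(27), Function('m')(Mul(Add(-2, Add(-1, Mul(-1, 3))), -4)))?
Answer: Add(3, Mul(81, Pow(3, Rational(1, 2)))) ≈ 143.30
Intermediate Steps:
Function('m')(o) = 1
Function('t')(Y) = Add(2, Pow(Y, Rational(3, 2))) (Function('t')(Y) = Add(2, Mul(Y, Pow(Y, Rational(1, 2)))) = Add(2, Pow(Y, Rational(3, 2))))
Add(Function('t')(27), Function('m')(Mul(Add(-2, Add(-1, Mul(-1, 3))), -4))) = Add(Add(2, Pow(27, Rational(3, 2))), 1) = Add(Add(2, Mul(81, Pow(3, Rational(1, 2)))), 1) = Add(3, Mul(81, Pow(3, Rational(1, 2))))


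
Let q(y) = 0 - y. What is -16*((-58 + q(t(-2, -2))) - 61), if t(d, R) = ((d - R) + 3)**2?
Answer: 2048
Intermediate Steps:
t(d, R) = (3 + d - R)**2
q(y) = -y
-16*((-58 + q(t(-2, -2))) - 61) = -16*((-58 - (3 - 2 - 1*(-2))**2) - 61) = -16*((-58 - (3 - 2 + 2)**2) - 61) = -16*((-58 - 1*3**2) - 61) = -16*((-58 - 1*9) - 61) = -16*((-58 - 9) - 61) = -16*(-67 - 61) = -16*(-128) = 2048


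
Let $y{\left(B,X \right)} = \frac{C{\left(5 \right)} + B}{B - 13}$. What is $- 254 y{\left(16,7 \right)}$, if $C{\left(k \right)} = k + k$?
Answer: $- \frac{6604}{3} \approx -2201.3$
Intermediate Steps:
$C{\left(k \right)} = 2 k$
$y{\left(B,X \right)} = \frac{10 + B}{-13 + B}$ ($y{\left(B,X \right)} = \frac{2 \cdot 5 + B}{B - 13} = \frac{10 + B}{-13 + B}$)
$- 254 y{\left(16,7 \right)} = - 254 \frac{10 + 16}{-13 + 16} = - 254 \cdot \frac{1}{3} \cdot 26 = \left(-254\right) \frac{26}{3} = - \frac{6604}{3}$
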